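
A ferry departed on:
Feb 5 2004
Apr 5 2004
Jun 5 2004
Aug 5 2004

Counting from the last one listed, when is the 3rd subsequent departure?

Each date is the 5th; the gaps (60, 61, 61) track the month lengths.
The rule is the 5th of every 2 months.
Next: October 2004 → Oct 5 2004.
Next: December 2004 → Dec 5 2004.
Next: February 2005 → Feb 5 2005.

Feb 5 2005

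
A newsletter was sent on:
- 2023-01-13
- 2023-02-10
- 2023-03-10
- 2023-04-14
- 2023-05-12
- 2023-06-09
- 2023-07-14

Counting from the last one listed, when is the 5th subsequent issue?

2023-12-08

All dates are Fridays, 28, 28, 35, 28, 28, 35 days apart.
Specifically, the 2nd Friday of each month.
August 2023 — 2nd Friday is 2023-08-11.
2nd Friday of September 2023: 2023-09-08.
October 2023 — 2nd Friday is 2023-10-13.
2nd Friday of November 2023: 2023-11-10.
2nd Friday of December 2023: 2023-12-08.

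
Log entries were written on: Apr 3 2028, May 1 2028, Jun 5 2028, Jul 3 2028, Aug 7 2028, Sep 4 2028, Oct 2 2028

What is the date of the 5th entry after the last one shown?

Mar 5 2029

These are Mondays at 28- or 35-day spacing (28, 35, 28, 35, 28, 28).
The pattern: 1st Monday of the month.
1st Monday of November 2028: Nov 6 2028.
December 2028 — 1st Monday is Dec 4 2028.
January 2029 — 1st Monday is Jan 1 2029.
1st Monday of February 2029: Feb 5 2029.
March 2029 — 1st Monday is Mar 5 2029.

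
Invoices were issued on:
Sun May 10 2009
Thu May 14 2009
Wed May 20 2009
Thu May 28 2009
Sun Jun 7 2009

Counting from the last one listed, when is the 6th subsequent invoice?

The spacing grows by 2 each time: 4, 6, 8, 10 days.
Next gap: 12 days. Sun Jun 7 2009 + 12 days = Fri Jun 19 2009.
Next gap: 14 days. Fri Jun 19 2009 + 14 days = Fri Jul 3 2009.
Next gap: 16 days. Fri Jul 3 2009 + 16 days = Sun Jul 19 2009.
Next gap: 18 days. Sun Jul 19 2009 + 18 days = Thu Aug 6 2009.
Next gap: 20 days. Thu Aug 6 2009 + 20 days = Wed Aug 26 2009.
Next gap: 22 days. Wed Aug 26 2009 + 22 days = Thu Sep 17 2009.

Thu Sep 17 2009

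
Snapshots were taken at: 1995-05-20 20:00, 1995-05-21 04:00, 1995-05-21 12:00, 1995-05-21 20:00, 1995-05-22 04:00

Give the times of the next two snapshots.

Spacing: 8, 8, 8, 8 h — constant 8 h.
1995-05-22 04:00 + 8 h = 1995-05-22 12:00.
1995-05-22 12:00 + 8 h = 1995-05-22 20:00.

1995-05-22 12:00, 1995-05-22 20:00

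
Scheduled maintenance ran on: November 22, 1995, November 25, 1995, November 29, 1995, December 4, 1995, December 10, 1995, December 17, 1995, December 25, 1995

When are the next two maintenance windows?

January 3, 1996; January 13, 1996

Intervals are 3, 4, 5, 6, 7, 8 days — an arithmetic progression with common difference 1.
Next gap: 9 days. December 25, 1995 + 9 days = January 3, 1996.
Next gap: 10 days. January 3, 1996 + 10 days = January 13, 1996.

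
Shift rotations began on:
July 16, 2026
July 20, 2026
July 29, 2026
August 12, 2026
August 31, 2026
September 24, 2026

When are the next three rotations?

Intervals are 4, 9, 14, 19, 24 days — an arithmetic progression with common difference 5.
Next gap: 29 days. September 24, 2026 + 29 days = October 23, 2026.
Next gap: 34 days. October 23, 2026 + 34 days = November 26, 2026.
Next gap: 39 days. November 26, 2026 + 39 days = January 4, 2027.

October 23, 2026; November 26, 2026; January 4, 2027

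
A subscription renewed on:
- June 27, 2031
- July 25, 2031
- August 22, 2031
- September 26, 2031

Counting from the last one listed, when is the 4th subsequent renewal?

These are Fridays at 28- or 35-day spacing (28, 28, 35).
The pattern: 4th Friday of the month.
October 2031 — 4th Friday is October 24, 2031.
4th Friday of November 2031: November 28, 2031.
4th Friday of December 2031: December 26, 2031.
4th Friday of January 2032: January 23, 2032.

January 23, 2032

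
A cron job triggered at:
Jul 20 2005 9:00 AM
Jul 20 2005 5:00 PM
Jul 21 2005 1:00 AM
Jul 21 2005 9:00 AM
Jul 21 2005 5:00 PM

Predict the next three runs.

Gaps: 8, 8, 8, 8 hours — each event is 8 hours after the previous one.
Jul 21 2005 5:00 PM + 8 h = Jul 22 2005 1:00 AM.
Jul 22 2005 1:00 AM + 8 h = Jul 22 2005 9:00 AM.
Jul 22 2005 9:00 AM + 8 h = Jul 22 2005 5:00 PM.

Jul 22 2005 1:00 AM, Jul 22 2005 9:00 AM, Jul 22 2005 5:00 PM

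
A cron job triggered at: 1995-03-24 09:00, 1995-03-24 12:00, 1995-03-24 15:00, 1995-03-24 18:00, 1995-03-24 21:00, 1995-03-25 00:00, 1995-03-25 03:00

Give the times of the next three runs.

1995-03-25 06:00, 1995-03-25 09:00, 1995-03-25 12:00

Gaps: 3, 3, 3, 3, 3, 3 hours — each event is 3 hours after the previous one.
1995-03-25 03:00 + 3 h = 1995-03-25 06:00.
1995-03-25 06:00 + 3 h = 1995-03-25 09:00.
1995-03-25 09:00 + 3 h = 1995-03-25 12:00.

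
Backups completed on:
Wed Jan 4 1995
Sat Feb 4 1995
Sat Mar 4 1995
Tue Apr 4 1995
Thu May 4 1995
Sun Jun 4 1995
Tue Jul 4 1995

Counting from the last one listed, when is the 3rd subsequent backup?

Gaps: 31, 28, 31, 30, 31, 30 days — not constant. Every event is on the 4th of the month.
Pattern: the 4th of each month.
August 1995: Fri Aug 4 1995.
Next: September 1995 → Mon Sep 4 1995.
October 1995: Wed Oct 4 1995.

Wed Oct 4 1995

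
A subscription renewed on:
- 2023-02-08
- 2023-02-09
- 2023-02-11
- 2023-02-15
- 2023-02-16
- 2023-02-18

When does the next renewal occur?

2023-02-22

The gap pattern 1, 2, 4, 1, 2 repeats every 3 events.
These are the Wednesdays, Thursdays and Saturdays of each week.
The following Wednesday is 2023-02-22.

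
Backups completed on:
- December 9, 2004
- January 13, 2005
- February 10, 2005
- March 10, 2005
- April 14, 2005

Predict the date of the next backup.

May 12, 2005

All dates are Thursdays, 35, 28, 28, 35 days apart.
Specifically, the 2nd Thursday of each month.
2nd Thursday of May 2005: May 12, 2005.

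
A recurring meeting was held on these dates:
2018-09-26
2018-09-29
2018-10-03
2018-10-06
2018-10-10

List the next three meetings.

Gaps: 3, 4, 3, 4 days — not constant, but cyclic with period 2.
The events fall on every Wednesday and Saturday.
The following Saturday is 2018-10-13.
Next Wednesday: 2018-10-17.
The following Saturday is 2018-10-20.

2018-10-13, 2018-10-17, 2018-10-20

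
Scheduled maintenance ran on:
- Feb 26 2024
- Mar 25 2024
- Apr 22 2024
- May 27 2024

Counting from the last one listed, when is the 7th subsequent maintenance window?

All dates are Mondays, 28, 28, 35 days apart.
Specifically, the 4th Monday of each month.
June 2024 — 4th Monday is Jun 24 2024.
July 2024 — 4th Monday is Jul 22 2024.
4th Monday of August 2024: Aug 26 2024.
4th Monday of September 2024: Sep 23 2024.
October 2024 — 4th Monday is Oct 28 2024.
November 2024 — 4th Monday is Nov 25 2024.
4th Monday of December 2024: Dec 23 2024.

Dec 23 2024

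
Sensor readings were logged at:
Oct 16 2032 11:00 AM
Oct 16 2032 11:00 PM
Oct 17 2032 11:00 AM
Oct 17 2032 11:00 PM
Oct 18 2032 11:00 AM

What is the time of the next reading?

Gaps: 12, 12, 12, 12 hours — each event is 12 hours after the previous one.
Oct 18 2032 11:00 AM + 12 h = Oct 18 2032 11:00 PM.

Oct 18 2032 11:00 PM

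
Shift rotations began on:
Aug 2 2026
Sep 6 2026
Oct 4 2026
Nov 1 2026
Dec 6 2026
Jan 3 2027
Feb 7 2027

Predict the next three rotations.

Gaps: 35, 28, 28, 35, 28, 35 days — a mix of 28 and 35. Every date is a Sunday.
Each is the 1st Sunday of its month.
March 2027 — 1st Sunday is Mar 7 2027.
1st Sunday of April 2027: Apr 4 2027.
1st Sunday of May 2027: May 2 2027.

Mar 7 2027, Apr 4 2027, May 2 2027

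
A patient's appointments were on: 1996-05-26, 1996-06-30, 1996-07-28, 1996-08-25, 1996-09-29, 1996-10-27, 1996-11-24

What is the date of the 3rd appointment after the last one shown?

All Sundays; the gaps (35, 28, 28, 35, 28, 28) vary with month length.
This is the last Sunday of each month.
December 1996 ends with Sunday 1996-12-29.
Last Sunday of January 1997: 1997-01-26.
February 1997 ends with Sunday 1997-02-23.

1997-02-23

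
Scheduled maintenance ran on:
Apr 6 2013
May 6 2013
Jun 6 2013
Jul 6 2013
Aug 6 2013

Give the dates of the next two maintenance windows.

Sep 6 2013, Oct 6 2013

Each date is the 6th; the gaps (30, 31, 30, 31) track the month lengths.
The rule is the 6th of each month.
September 2013: Sep 6 2013.
Next: October 2013 → Oct 6 2013.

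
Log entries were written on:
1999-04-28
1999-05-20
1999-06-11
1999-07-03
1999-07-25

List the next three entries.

Gaps between consecutive events: 22, 22, 22, 22 days — a constant 22-day interval.
1999-07-25 + 22 days = 1999-08-16.
1999-08-16 + 22 days = 1999-09-07.
1999-09-07 + 22 days = 1999-09-29.

1999-08-16, 1999-09-07, 1999-09-29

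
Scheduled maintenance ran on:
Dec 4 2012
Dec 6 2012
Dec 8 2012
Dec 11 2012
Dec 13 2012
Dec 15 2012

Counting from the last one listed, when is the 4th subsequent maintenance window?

Dec 25 2012

Every event lands on a Tuesday or Thursday or Saturday (gaps cycle 2, 2, 3, 2, 2).
So the schedule is: every Tuesday, Thursday and Saturday.
The following Tuesday is Dec 18 2012.
Next Thursday: Dec 20 2012.
The following Saturday is Dec 22 2012.
The following Tuesday is Dec 25 2012.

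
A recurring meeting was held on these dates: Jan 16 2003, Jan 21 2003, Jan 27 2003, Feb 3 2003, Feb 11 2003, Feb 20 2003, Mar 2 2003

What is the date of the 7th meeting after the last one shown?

Jun 8 2003

Gaps: 5, 6, 7, 8, 9, 10 days — each gap is 1 larger than the previous one.
Next gap: 11 days. Mar 2 2003 + 11 days = Mar 13 2003.
Next gap: 12 days. Mar 13 2003 + 12 days = Mar 25 2003.
Next gap: 13 days. Mar 25 2003 + 13 days = Apr 7 2003.
Next gap: 14 days. Apr 7 2003 + 14 days = Apr 21 2003.
Next gap: 15 days. Apr 21 2003 + 15 days = May 6 2003.
Next gap: 16 days. May 6 2003 + 16 days = May 22 2003.
Next gap: 17 days. May 22 2003 + 17 days = Jun 8 2003.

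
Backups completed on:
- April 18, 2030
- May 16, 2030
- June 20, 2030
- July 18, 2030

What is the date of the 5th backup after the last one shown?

December 19, 2030

These are Thursdays at 28- or 35-day spacing (28, 35, 28).
The pattern: 3rd Thursday of the month.
3rd Thursday of August 2030: August 15, 2030.
3rd Thursday of September 2030: September 19, 2030.
3rd Thursday of October 2030: October 17, 2030.
November 2030 — 3rd Thursday is November 21, 2030.
3rd Thursday of December 2030: December 19, 2030.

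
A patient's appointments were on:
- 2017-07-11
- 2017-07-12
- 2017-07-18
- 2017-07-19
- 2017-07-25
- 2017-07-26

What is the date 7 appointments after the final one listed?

Every event lands on a Tuesday or Wednesday (gaps cycle 1, 6, 1, 6, 1).
So the schedule is: every Tuesday and Wednesday.
Next Tuesday: 2017-08-01.
The following Wednesday is 2017-08-02.
Next Tuesday: 2017-08-08.
The following Wednesday is 2017-08-09.
The following Tuesday is 2017-08-15.
The following Wednesday is 2017-08-16.
The following Tuesday is 2017-08-22.

2017-08-22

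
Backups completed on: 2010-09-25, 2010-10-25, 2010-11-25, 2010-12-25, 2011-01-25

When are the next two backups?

Each date is the 25th; the gaps (30, 31, 30, 31) track the month lengths.
The rule is the 25th of each month.
Next: February 2011 → 2011-02-25.
Next: March 2011 → 2011-03-25.

2011-02-25, 2011-03-25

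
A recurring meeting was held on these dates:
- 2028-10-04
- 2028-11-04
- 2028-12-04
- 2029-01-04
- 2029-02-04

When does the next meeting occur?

2029-03-04

Gaps: 31, 30, 31, 31 days — not constant. Every event is on the 4th of the month.
Pattern: the 4th of each month.
Next: March 2029 → 2029-03-04.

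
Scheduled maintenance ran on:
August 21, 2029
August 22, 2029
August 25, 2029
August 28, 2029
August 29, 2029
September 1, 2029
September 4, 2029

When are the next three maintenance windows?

September 5, 2029; September 8, 2029; September 11, 2029

The gap pattern 1, 3, 3, 1, 3, 3 repeats every 3 events.
These are the Tuesdays, Wednesdays and Saturdays of each week.
The following Wednesday is September 5, 2029.
The following Saturday is September 8, 2029.
Next Tuesday: September 11, 2029.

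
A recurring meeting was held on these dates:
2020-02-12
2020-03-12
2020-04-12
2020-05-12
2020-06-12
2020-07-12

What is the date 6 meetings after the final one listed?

Gaps: 29, 31, 30, 31, 30 days — not constant. Every event is on the 12th of the month.
Pattern: the 12th of each month.
August 2020: 2020-08-12.
Next: September 2020 → 2020-09-12.
Next: October 2020 → 2020-10-12.
Next: November 2020 → 2020-11-12.
Next: December 2020 → 2020-12-12.
January 2021: 2021-01-12.

2021-01-12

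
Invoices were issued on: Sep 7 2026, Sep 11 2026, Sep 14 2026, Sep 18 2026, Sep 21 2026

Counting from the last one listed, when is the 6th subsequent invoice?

The gap pattern 4, 3, 4, 3 repeats every 2 events.
These are the Mondays and Fridays of each week.
Next Friday: Sep 25 2026.
The following Monday is Sep 28 2026.
Next Friday: Oct 2 2026.
Next Monday: Oct 5 2026.
The following Friday is Oct 9 2026.
The following Monday is Oct 12 2026.

Oct 12 2026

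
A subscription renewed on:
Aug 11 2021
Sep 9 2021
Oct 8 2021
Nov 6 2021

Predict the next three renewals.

Dec 5 2021, Jan 3 2022, Feb 1 2022

Every event comes 29 days after the last (29, 29, 29).
Nov 6 2021 + 29 days = Dec 5 2021.
Dec 5 2021 + 29 days = Jan 3 2022.
Jan 3 2022 + 29 days = Feb 1 2022.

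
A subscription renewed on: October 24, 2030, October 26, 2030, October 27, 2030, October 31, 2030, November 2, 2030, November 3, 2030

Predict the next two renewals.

November 7, 2030; November 9, 2030

Every event lands on a Thursday or Saturday or Sunday (gaps cycle 2, 1, 4, 2, 1).
So the schedule is: every Thursday, Saturday and Sunday.
Next Thursday: November 7, 2030.
Next Saturday: November 9, 2030.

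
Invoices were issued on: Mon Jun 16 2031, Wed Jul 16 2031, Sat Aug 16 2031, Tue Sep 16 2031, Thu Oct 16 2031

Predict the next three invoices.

Gaps: 30, 31, 31, 30 days — not constant. Every event is on the 16th of the month.
Pattern: the 16th of each month.
November 2031: Sun Nov 16 2031.
December 2031: Tue Dec 16 2031.
January 2032: Fri Jan 16 2032.

Sun Nov 16 2031, Tue Dec 16 2031, Fri Jan 16 2032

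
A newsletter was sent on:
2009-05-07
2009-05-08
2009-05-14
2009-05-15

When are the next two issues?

2009-05-21, 2009-05-22

The gap pattern 1, 6, 1 repeats every 2 events.
These are the Thursdays and Fridays of each week.
The following Thursday is 2009-05-21.
The following Friday is 2009-05-22.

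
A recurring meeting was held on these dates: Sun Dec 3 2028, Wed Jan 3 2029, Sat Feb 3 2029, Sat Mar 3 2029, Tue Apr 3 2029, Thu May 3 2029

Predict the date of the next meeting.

Each date is the 3rd; the gaps (31, 31, 28, 31, 30) track the month lengths.
The rule is the 3rd of each month.
June 2029: Sun Jun 3 2029.

Sun Jun 3 2029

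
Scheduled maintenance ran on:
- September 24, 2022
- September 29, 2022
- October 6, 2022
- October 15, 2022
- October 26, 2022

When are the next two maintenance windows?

November 8, 2022; November 23, 2022

Gaps: 5, 7, 9, 11 days — each gap is 2 larger than the previous one.
Next gap: 13 days. October 26, 2022 + 13 days = November 8, 2022.
Next gap: 15 days. November 8, 2022 + 15 days = November 23, 2022.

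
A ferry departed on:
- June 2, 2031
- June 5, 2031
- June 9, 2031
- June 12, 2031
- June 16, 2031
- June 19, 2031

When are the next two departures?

June 23, 2031; June 26, 2031

The gap pattern 3, 4, 3, 4, 3 repeats every 2 events.
These are the Mondays and Thursdays of each week.
The following Monday is June 23, 2031.
Next Thursday: June 26, 2031.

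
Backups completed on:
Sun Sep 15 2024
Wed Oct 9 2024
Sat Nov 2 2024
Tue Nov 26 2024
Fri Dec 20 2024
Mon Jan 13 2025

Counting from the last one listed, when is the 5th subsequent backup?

Tue May 13 2025

Every event comes 24 days after the last (24, 24, 24, 24, 24).
Mon Jan 13 2025 + 24 days = Thu Feb 6 2025.
Thu Feb 6 2025 + 24 days = Sun Mar 2 2025.
Sun Mar 2 2025 + 24 days = Wed Mar 26 2025.
Wed Mar 26 2025 + 24 days = Sat Apr 19 2025.
Sat Apr 19 2025 + 24 days = Tue May 13 2025.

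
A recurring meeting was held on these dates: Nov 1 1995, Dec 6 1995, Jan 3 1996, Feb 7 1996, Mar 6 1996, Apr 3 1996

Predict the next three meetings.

Gaps: 35, 28, 35, 28, 28 days — a mix of 28 and 35. Every date is a Wednesday.
Each is the 1st Wednesday of its month.
1st Wednesday of May 1996: May 1 1996.
June 1996 — 1st Wednesday is Jun 5 1996.
July 1996 — 1st Wednesday is Jul 3 1996.

May 1 1996, Jun 5 1996, Jul 3 1996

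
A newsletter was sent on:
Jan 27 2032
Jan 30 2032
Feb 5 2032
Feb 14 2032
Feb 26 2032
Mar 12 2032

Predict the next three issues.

Mar 30 2032, Apr 20 2032, May 14 2032

The spacing grows by 3 each time: 3, 6, 9, 12, 15 days.
Next gap: 18 days. Mar 12 2032 + 18 days = Mar 30 2032.
Next gap: 21 days. Mar 30 2032 + 21 days = Apr 20 2032.
Next gap: 24 days. Apr 20 2032 + 24 days = May 14 2032.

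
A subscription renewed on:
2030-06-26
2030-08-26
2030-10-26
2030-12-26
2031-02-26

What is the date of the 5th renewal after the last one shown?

Each date is the 26th; the gaps (61, 61, 61, 62) track the month lengths.
The rule is the 26th of every 2 months.
April 2031: 2031-04-26.
Next: June 2031 → 2031-06-26.
Next: August 2031 → 2031-08-26.
Next: October 2031 → 2031-10-26.
Next: December 2031 → 2031-12-26.

2031-12-26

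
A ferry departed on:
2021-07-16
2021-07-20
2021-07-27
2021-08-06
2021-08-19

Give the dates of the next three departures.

Intervals are 4, 7, 10, 13 days — an arithmetic progression with common difference 3.
Next gap: 16 days. 2021-08-19 + 16 days = 2021-09-04.
Next gap: 19 days. 2021-09-04 + 19 days = 2021-09-23.
Next gap: 22 days. 2021-09-23 + 22 days = 2021-10-15.

2021-09-04, 2021-09-23, 2021-10-15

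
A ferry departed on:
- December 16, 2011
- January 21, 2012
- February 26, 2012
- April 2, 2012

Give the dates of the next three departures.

May 8, 2012; June 13, 2012; July 19, 2012

The spacing is 36, 36, 36 days — always 36 days.
April 2, 2012 + 36 days = May 8, 2012.
May 8, 2012 + 36 days = June 13, 2012.
June 13, 2012 + 36 days = July 19, 2012.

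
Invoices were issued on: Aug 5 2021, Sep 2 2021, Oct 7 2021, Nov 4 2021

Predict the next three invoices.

Gaps: 28, 35, 28 days — a mix of 28 and 35. Every date is a Thursday.
Each is the 1st Thursday of its month.
December 2021 — 1st Thursday is Dec 2 2021.
1st Thursday of January 2022: Jan 6 2022.
February 2022 — 1st Thursday is Feb 3 2022.

Dec 2 2021, Jan 6 2022, Feb 3 2022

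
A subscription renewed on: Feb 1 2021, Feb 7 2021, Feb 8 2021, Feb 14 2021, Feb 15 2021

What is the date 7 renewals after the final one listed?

Mar 14 2021

Gaps: 6, 1, 6, 1 days — not constant, but cyclic with period 2.
The events fall on every Monday and Sunday.
Next Sunday: Feb 21 2021.
The following Monday is Feb 22 2021.
The following Sunday is Feb 28 2021.
The following Monday is Mar 1 2021.
Next Sunday: Mar 7 2021.
The following Monday is Mar 8 2021.
Next Sunday: Mar 14 2021.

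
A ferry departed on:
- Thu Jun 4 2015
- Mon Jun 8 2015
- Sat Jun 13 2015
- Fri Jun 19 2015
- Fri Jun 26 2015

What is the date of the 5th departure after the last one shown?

Sat Aug 15 2015

Gaps: 4, 5, 6, 7 days — each gap is 1 larger than the previous one.
Next gap: 8 days. Fri Jun 26 2015 + 8 days = Sat Jul 4 2015.
Next gap: 9 days. Sat Jul 4 2015 + 9 days = Mon Jul 13 2015.
Next gap: 10 days. Mon Jul 13 2015 + 10 days = Thu Jul 23 2015.
Next gap: 11 days. Thu Jul 23 2015 + 11 days = Mon Aug 3 2015.
Next gap: 12 days. Mon Aug 3 2015 + 12 days = Sat Aug 15 2015.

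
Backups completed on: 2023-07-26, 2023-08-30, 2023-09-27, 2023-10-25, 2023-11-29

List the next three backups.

All Wednesdays; the gaps (35, 28, 28, 35) vary with month length.
This is the last Wednesday of each month.
Last Wednesday of December 2023: 2023-12-27.
Last Wednesday of January 2024: 2024-01-31.
February 2024 ends with Wednesday 2024-02-28.

2023-12-27, 2024-01-31, 2024-02-28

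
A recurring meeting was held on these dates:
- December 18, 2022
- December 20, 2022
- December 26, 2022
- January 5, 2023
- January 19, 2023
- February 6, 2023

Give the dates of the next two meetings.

Intervals are 2, 6, 10, 14, 18 days — an arithmetic progression with common difference 4.
Next gap: 22 days. February 6, 2023 + 22 days = February 28, 2023.
Next gap: 26 days. February 28, 2023 + 26 days = March 26, 2023.

February 28, 2023; March 26, 2023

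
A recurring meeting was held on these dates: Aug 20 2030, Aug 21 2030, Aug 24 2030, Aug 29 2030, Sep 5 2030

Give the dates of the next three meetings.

The spacing grows by 2 each time: 1, 3, 5, 7 days.
Next gap: 9 days. Sep 5 2030 + 9 days = Sep 14 2030.
Next gap: 11 days. Sep 14 2030 + 11 days = Sep 25 2030.
Next gap: 13 days. Sep 25 2030 + 13 days = Oct 8 2030.

Sep 14 2030, Sep 25 2030, Oct 8 2030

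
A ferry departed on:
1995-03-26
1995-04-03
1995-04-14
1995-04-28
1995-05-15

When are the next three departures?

1995-06-04, 1995-06-27, 1995-07-23

Intervals are 8, 11, 14, 17 days — an arithmetic progression with common difference 3.
Next gap: 20 days. 1995-05-15 + 20 days = 1995-06-04.
Next gap: 23 days. 1995-06-04 + 23 days = 1995-06-27.
Next gap: 26 days. 1995-06-27 + 26 days = 1995-07-23.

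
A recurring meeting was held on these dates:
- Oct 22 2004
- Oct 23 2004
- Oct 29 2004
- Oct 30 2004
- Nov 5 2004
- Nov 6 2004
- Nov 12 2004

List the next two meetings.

Nov 13 2004, Nov 19 2004

Every event lands on a Friday or Saturday (gaps cycle 1, 6, 1, 6, 1, 6).
So the schedule is: every Friday and Saturday.
Next Saturday: Nov 13 2004.
The following Friday is Nov 19 2004.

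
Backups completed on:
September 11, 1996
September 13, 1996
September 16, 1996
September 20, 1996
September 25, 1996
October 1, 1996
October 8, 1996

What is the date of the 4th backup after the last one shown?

The spacing grows by 1 each time: 2, 3, 4, 5, 6, 7 days.
Next gap: 8 days. October 8, 1996 + 8 days = October 16, 1996.
Next gap: 9 days. October 16, 1996 + 9 days = October 25, 1996.
Next gap: 10 days. October 25, 1996 + 10 days = November 4, 1996.
Next gap: 11 days. November 4, 1996 + 11 days = November 15, 1996.

November 15, 1996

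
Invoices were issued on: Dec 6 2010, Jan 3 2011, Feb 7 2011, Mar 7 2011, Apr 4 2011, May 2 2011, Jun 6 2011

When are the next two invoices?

All dates are Mondays, 28, 35, 28, 28, 28, 35 days apart.
Specifically, the 1st Monday of each month.
July 2011 — 1st Monday is Jul 4 2011.
August 2011 — 1st Monday is Aug 1 2011.

Jul 4 2011, Aug 1 2011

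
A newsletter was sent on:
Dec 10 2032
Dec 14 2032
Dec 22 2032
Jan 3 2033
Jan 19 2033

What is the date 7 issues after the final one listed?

Gaps: 4, 8, 12, 16 days — each gap is 4 larger than the previous one.
Next gap: 20 days. Jan 19 2033 + 20 days = Feb 8 2033.
Next gap: 24 days. Feb 8 2033 + 24 days = Mar 4 2033.
Next gap: 28 days. Mar 4 2033 + 28 days = Apr 1 2033.
Next gap: 32 days. Apr 1 2033 + 32 days = May 3 2033.
Next gap: 36 days. May 3 2033 + 36 days = Jun 8 2033.
Next gap: 40 days. Jun 8 2033 + 40 days = Jul 18 2033.
Next gap: 44 days. Jul 18 2033 + 44 days = Aug 31 2033.

Aug 31 2033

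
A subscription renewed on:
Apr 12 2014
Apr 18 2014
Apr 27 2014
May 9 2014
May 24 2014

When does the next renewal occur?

Gaps: 6, 9, 12, 15 days — each gap is 3 larger than the previous one.
Next gap: 18 days. May 24 2014 + 18 days = Jun 11 2014.

Jun 11 2014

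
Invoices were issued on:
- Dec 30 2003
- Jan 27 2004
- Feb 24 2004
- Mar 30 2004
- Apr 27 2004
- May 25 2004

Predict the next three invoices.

All Tuesdays; the gaps (28, 28, 35, 28, 28) vary with month length.
This is the last Tuesday of each month.
Last Tuesday of June 2004: Jun 29 2004.
Last Tuesday of July 2004: Jul 27 2004.
Last Tuesday of August 2004: Aug 31 2004.

Jun 29 2004, Jul 27 2004, Aug 31 2004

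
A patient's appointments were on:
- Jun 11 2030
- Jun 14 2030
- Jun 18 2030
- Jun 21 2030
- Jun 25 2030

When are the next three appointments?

The gap pattern 3, 4, 3, 4 repeats every 2 events.
These are the Tuesdays and Fridays of each week.
The following Friday is Jun 28 2030.
The following Tuesday is Jul 2 2030.
Next Friday: Jul 5 2030.

Jun 28 2030, Jul 2 2030, Jul 5 2030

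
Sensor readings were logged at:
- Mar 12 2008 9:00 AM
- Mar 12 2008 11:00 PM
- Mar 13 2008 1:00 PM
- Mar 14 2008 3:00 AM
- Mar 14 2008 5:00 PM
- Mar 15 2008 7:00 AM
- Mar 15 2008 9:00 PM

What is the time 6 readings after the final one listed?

Mar 19 2008 9:00 AM

The interval is a steady 14 hours (14, 14, 14, 14, 14, 14).
Mar 15 2008 9:00 PM + 14 h = Mar 16 2008 11:00 AM.
Mar 16 2008 11:00 AM + 14 h = Mar 17 2008 1:00 AM.
Mar 17 2008 1:00 AM + 14 h = Mar 17 2008 3:00 PM.
Mar 17 2008 3:00 PM + 14 h = Mar 18 2008 5:00 AM.
Mar 18 2008 5:00 AM + 14 h = Mar 18 2008 7:00 PM.
Mar 18 2008 7:00 PM + 14 h = Mar 19 2008 9:00 AM.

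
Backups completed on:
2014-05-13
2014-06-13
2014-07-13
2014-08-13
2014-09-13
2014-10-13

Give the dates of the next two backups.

Each date is the 13th; the gaps (31, 30, 31, 31, 30) track the month lengths.
The rule is the 13th of each month.
November 2014: 2014-11-13.
Next: December 2014 → 2014-12-13.

2014-11-13, 2014-12-13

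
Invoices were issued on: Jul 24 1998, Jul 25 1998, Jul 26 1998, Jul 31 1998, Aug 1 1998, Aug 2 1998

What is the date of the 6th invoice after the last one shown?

Gaps: 1, 1, 5, 1, 1 days — not constant, but cyclic with period 3.
The events fall on every Friday, Saturday and Sunday.
Next Friday: Aug 7 1998.
Next Saturday: Aug 8 1998.
The following Sunday is Aug 9 1998.
The following Friday is Aug 14 1998.
Next Saturday: Aug 15 1998.
Next Sunday: Aug 16 1998.

Aug 16 1998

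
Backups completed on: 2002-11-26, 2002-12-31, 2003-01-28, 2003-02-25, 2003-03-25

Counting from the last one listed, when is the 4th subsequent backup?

2003-07-29

All Tuesdays; the gaps (35, 28, 28, 28) vary with month length.
This is the last Tuesday of each month.
April 2003 ends with Tuesday 2003-04-29.
May 2003 ends with Tuesday 2003-05-27.
Last Tuesday of June 2003: 2003-06-24.
July 2003 ends with Tuesday 2003-07-29.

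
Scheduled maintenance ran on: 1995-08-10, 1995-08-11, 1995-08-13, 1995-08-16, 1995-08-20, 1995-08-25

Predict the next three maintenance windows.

The spacing grows by 1 each time: 1, 2, 3, 4, 5 days.
Next gap: 6 days. 1995-08-25 + 6 days = 1995-08-31.
Next gap: 7 days. 1995-08-31 + 7 days = 1995-09-07.
Next gap: 8 days. 1995-09-07 + 8 days = 1995-09-15.

1995-08-31, 1995-09-07, 1995-09-15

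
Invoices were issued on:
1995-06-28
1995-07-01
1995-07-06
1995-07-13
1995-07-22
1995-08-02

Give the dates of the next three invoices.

1995-08-15, 1995-08-30, 1995-09-16

Intervals are 3, 5, 7, 9, 11 days — an arithmetic progression with common difference 2.
Next gap: 13 days. 1995-08-02 + 13 days = 1995-08-15.
Next gap: 15 days. 1995-08-15 + 15 days = 1995-08-30.
Next gap: 17 days. 1995-08-30 + 17 days = 1995-09-16.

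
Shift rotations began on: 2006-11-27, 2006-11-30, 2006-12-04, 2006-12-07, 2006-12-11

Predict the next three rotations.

Gaps: 3, 4, 3, 4 days — not constant, but cyclic with period 2.
The events fall on every Monday and Thursday.
The following Thursday is 2006-12-14.
The following Monday is 2006-12-18.
The following Thursday is 2006-12-21.

2006-12-14, 2006-12-18, 2006-12-21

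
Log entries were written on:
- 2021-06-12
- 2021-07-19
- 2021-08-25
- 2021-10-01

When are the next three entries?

The spacing is 37, 37, 37 days — always 37 days.
2021-10-01 + 37 days = 2021-11-07.
2021-11-07 + 37 days = 2021-12-14.
2021-12-14 + 37 days = 2022-01-20.

2021-11-07, 2021-12-14, 2022-01-20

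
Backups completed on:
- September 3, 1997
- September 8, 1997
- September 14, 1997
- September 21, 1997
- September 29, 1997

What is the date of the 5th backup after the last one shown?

November 23, 1997

Gaps: 5, 6, 7, 8 days — each gap is 1 larger than the previous one.
Next gap: 9 days. September 29, 1997 + 9 days = October 8, 1997.
Next gap: 10 days. October 8, 1997 + 10 days = October 18, 1997.
Next gap: 11 days. October 18, 1997 + 11 days = October 29, 1997.
Next gap: 12 days. October 29, 1997 + 12 days = November 10, 1997.
Next gap: 13 days. November 10, 1997 + 13 days = November 23, 1997.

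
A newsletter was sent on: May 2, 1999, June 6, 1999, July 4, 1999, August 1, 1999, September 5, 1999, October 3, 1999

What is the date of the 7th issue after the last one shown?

All dates are Sundays, 35, 28, 28, 35, 28 days apart.
Specifically, the 1st Sunday of each month.
November 1999 — 1st Sunday is November 7, 1999.
December 1999 — 1st Sunday is December 5, 1999.
January 2000 — 1st Sunday is January 2, 2000.
1st Sunday of February 2000: February 6, 2000.
March 2000 — 1st Sunday is March 5, 2000.
1st Sunday of April 2000: April 2, 2000.
May 2000 — 1st Sunday is May 7, 2000.

May 7, 2000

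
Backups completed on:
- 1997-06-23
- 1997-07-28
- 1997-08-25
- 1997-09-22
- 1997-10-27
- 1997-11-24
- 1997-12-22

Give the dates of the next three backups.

1998-01-26, 1998-02-23, 1998-03-23

Gaps: 35, 28, 28, 35, 28, 28 days — a mix of 28 and 35. Every date is a Monday.
Each is the 4th Monday of its month.
January 1998 — 4th Monday is 1998-01-26.
4th Monday of February 1998: 1998-02-23.
March 1998 — 4th Monday is 1998-03-23.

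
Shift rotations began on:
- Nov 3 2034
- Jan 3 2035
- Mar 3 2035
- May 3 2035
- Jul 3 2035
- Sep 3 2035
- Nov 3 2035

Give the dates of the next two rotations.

Jan 3 2036, Mar 3 2036

Each date is the 3rd; the gaps (61, 59, 61, 61, 62, 61) track the month lengths.
The rule is the 3rd of every 2 months.
Next: January 2036 → Jan 3 2036.
March 2036: Mar 3 2036.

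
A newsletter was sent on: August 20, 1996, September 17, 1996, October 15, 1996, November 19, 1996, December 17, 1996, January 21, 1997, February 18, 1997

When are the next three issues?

These are Tuesdays at 28- or 35-day spacing (28, 28, 35, 28, 35, 28).
The pattern: 3rd Tuesday of the month.
3rd Tuesday of March 1997: March 18, 1997.
3rd Tuesday of April 1997: April 15, 1997.
3rd Tuesday of May 1997: May 20, 1997.

March 18, 1997; April 15, 1997; May 20, 1997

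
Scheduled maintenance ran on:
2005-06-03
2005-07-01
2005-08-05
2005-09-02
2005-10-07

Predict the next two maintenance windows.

These are Fridays at 28- or 35-day spacing (28, 35, 28, 35).
The pattern: 1st Friday of the month.
1st Friday of November 2005: 2005-11-04.
1st Friday of December 2005: 2005-12-02.

2005-11-04, 2005-12-02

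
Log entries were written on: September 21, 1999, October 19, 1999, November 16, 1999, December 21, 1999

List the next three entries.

Gaps: 28, 28, 35 days — a mix of 28 and 35. Every date is a Tuesday.
Each is the 3rd Tuesday of its month.
3rd Tuesday of January 2000: January 18, 2000.
February 2000 — 3rd Tuesday is February 15, 2000.
3rd Tuesday of March 2000: March 21, 2000.

January 18, 2000; February 15, 2000; March 21, 2000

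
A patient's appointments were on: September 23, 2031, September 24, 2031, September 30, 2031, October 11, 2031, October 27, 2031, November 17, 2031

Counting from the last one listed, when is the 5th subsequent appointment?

Intervals are 1, 6, 11, 16, 21 days — an arithmetic progression with common difference 5.
Next gap: 26 days. November 17, 2031 + 26 days = December 13, 2031.
Next gap: 31 days. December 13, 2031 + 31 days = January 13, 2032.
Next gap: 36 days. January 13, 2032 + 36 days = February 18, 2032.
Next gap: 41 days. February 18, 2032 + 41 days = March 30, 2032.
Next gap: 46 days. March 30, 2032 + 46 days = May 15, 2032.

May 15, 2032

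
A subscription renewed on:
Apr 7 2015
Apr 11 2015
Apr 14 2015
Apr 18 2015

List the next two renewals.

The gap pattern 4, 3, 4 repeats every 2 events.
These are the Tuesdays and Saturdays of each week.
The following Tuesday is Apr 21 2015.
The following Saturday is Apr 25 2015.

Apr 21 2015, Apr 25 2015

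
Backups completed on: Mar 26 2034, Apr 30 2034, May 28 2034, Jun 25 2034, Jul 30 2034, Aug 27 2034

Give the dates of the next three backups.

Sep 24 2034, Oct 29 2034, Nov 26 2034

These are Sundays with 35, 28, 28, 35, 28-day gaps.
Each is the final Sunday of its month — Apr 30 2034 is past the 28th, so '4th Sunday' doesn't fit.
September 2034 ends with Sunday Sep 24 2034.
October 2034 ends with Sunday Oct 29 2034.
November 2034 ends with Sunday Nov 26 2034.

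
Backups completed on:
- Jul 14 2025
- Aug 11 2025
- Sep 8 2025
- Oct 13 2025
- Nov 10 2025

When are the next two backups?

Dec 8 2025, Jan 12 2026

All dates are Mondays, 28, 28, 35, 28 days apart.
Specifically, the 2nd Monday of each month.
2nd Monday of December 2025: Dec 8 2025.
January 2026 — 2nd Monday is Jan 12 2026.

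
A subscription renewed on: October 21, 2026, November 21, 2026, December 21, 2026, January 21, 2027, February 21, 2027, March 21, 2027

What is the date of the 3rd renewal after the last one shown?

The day-of-month is always 21 (31, 30, 31, 31, 28 days between events).
So this recurs on the 21st of each month.
Next: April 2027 → April 21, 2027.
May 2027: May 21, 2027.
Next: June 2027 → June 21, 2027.

June 21, 2027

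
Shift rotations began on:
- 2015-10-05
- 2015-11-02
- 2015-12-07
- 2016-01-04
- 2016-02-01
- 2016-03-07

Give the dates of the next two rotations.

Gaps: 28, 35, 28, 28, 35 days — a mix of 28 and 35. Every date is a Monday.
Each is the 1st Monday of its month.
1st Monday of April 2016: 2016-04-04.
May 2016 — 1st Monday is 2016-05-02.

2016-04-04, 2016-05-02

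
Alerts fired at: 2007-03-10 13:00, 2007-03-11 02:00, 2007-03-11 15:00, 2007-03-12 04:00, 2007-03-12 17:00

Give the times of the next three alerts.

2007-03-13 06:00, 2007-03-13 19:00, 2007-03-14 08:00

Spacing: 13, 13, 13, 13 h — constant 13 h.
2007-03-12 17:00 + 13 h = 2007-03-13 06:00.
2007-03-13 06:00 + 13 h = 2007-03-13 19:00.
2007-03-13 19:00 + 13 h = 2007-03-14 08:00.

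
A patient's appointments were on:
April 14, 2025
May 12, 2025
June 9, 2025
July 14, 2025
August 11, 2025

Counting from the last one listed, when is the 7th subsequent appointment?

All dates are Mondays, 28, 28, 35, 28 days apart.
Specifically, the 2nd Monday of each month.
September 2025 — 2nd Monday is September 8, 2025.
October 2025 — 2nd Monday is October 13, 2025.
November 2025 — 2nd Monday is November 10, 2025.
December 2025 — 2nd Monday is December 8, 2025.
2nd Monday of January 2026: January 12, 2026.
2nd Monday of February 2026: February 9, 2026.
2nd Monday of March 2026: March 9, 2026.

March 9, 2026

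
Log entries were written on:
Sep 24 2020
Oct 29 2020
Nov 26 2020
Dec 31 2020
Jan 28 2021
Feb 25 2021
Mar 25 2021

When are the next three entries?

Apr 29 2021, May 27 2021, Jun 24 2021

These are Thursdays with 35, 28, 35, 28, 28, 28-day gaps.
Each is the final Thursday of its month — Oct 29 2020 is past the 28th, so '4th Thursday' doesn't fit.
April 2021 ends with Thursday Apr 29 2021.
Last Thursday of May 2021: May 27 2021.
June 2021 ends with Thursday Jun 24 2021.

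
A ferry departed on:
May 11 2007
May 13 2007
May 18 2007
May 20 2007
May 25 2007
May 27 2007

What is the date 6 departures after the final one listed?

The gap pattern 2, 5, 2, 5, 2 repeats every 2 events.
These are the Fridays and Sundays of each week.
The following Friday is Jun 1 2007.
The following Sunday is Jun 3 2007.
The following Friday is Jun 8 2007.
The following Sunday is Jun 10 2007.
The following Friday is Jun 15 2007.
Next Sunday: Jun 17 2007.

Jun 17 2007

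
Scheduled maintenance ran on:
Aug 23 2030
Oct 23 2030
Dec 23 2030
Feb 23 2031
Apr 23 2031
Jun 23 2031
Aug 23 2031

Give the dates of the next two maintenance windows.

Oct 23 2031, Dec 23 2031

Gaps: 61, 61, 62, 59, 61, 61 days — not constant. Every event is on the 23rd of the month.
Pattern: the 23rd of every 2 months.
October 2031: Oct 23 2031.
Next: December 2031 → Dec 23 2031.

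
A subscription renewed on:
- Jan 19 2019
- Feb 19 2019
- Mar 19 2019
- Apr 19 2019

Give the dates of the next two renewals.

Gaps: 31, 28, 31 days — not constant. Every event is on the 19th of the month.
Pattern: the 19th of each month.
May 2019: May 19 2019.
June 2019: Jun 19 2019.

May 19 2019, Jun 19 2019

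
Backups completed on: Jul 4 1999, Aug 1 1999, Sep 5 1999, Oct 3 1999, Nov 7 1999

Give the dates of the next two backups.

All dates are Sundays, 28, 35, 28, 35 days apart.
Specifically, the 1st Sunday of each month.
1st Sunday of December 1999: Dec 5 1999.
1st Sunday of January 2000: Jan 2 2000.

Dec 5 1999, Jan 2 2000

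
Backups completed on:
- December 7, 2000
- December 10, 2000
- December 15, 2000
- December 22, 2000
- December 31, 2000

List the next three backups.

January 11, 2001; January 24, 2001; February 8, 2001

Intervals are 3, 5, 7, 9 days — an arithmetic progression with common difference 2.
Next gap: 11 days. December 31, 2000 + 11 days = January 11, 2001.
Next gap: 13 days. January 11, 2001 + 13 days = January 24, 2001.
Next gap: 15 days. January 24, 2001 + 15 days = February 8, 2001.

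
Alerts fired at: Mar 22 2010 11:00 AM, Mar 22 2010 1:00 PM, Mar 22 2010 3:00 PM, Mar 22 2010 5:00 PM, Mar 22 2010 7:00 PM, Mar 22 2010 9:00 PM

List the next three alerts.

The interval is a steady 2 hours (2, 2, 2, 2, 2).
Mar 22 2010 9:00 PM + 2 h = Mar 22 2010 11:00 PM.
Mar 22 2010 11:00 PM + 2 h = Mar 23 2010 1:00 AM.
Mar 23 2010 1:00 AM + 2 h = Mar 23 2010 3:00 AM.

Mar 22 2010 11:00 PM, Mar 23 2010 1:00 AM, Mar 23 2010 3:00 AM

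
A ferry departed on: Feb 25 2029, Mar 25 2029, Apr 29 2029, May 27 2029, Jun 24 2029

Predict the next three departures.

All Sundays; the gaps (28, 35, 28, 28) vary with month length.
This is the last Sunday of each month.
Last Sunday of July 2029: Jul 29 2029.
August 2029 ends with Sunday Aug 26 2029.
Last Sunday of September 2029: Sep 30 2029.

Jul 29 2029, Aug 26 2029, Sep 30 2029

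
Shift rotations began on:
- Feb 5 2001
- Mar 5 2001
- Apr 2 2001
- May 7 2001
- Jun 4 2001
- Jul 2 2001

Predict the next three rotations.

Aug 6 2001, Sep 3 2001, Oct 1 2001

All dates are Mondays, 28, 28, 35, 28, 28 days apart.
Specifically, the 1st Monday of each month.
1st Monday of August 2001: Aug 6 2001.
September 2001 — 1st Monday is Sep 3 2001.
October 2001 — 1st Monday is Oct 1 2001.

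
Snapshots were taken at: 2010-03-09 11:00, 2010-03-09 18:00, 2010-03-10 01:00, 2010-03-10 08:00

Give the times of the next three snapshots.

Spacing: 7, 7, 7 h — constant 7 h.
2010-03-10 08:00 + 7 h = 2010-03-10 15:00.
2010-03-10 15:00 + 7 h = 2010-03-10 22:00.
2010-03-10 22:00 + 7 h = 2010-03-11 05:00.

2010-03-10 15:00, 2010-03-10 22:00, 2010-03-11 05:00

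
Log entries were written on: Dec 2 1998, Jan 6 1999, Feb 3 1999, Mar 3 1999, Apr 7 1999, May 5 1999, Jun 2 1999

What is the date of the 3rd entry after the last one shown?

All dates are Wednesdays, 35, 28, 28, 35, 28, 28 days apart.
Specifically, the 1st Wednesday of each month.
July 1999 — 1st Wednesday is Jul 7 1999.
1st Wednesday of August 1999: Aug 4 1999.
September 1999 — 1st Wednesday is Sep 1 1999.

Sep 1 1999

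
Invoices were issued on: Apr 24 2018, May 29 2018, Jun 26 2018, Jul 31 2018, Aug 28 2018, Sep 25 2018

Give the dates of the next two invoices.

Oct 30 2018, Nov 27 2018

Every date is a Tuesday; gaps 35, 28, 35, 28, 28 days.
Each is the last Tuesday of its month (at least one falls on the 29th or later, ruling out '4th Tuesday').
October 2018 ends with Tuesday Oct 30 2018.
November 2018 ends with Tuesday Nov 27 2018.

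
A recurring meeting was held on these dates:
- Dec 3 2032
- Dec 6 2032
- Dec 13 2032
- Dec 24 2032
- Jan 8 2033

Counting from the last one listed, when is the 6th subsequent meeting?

Jul 1 2033

The spacing grows by 4 each time: 3, 7, 11, 15 days.
Next gap: 19 days. Jan 8 2033 + 19 days = Jan 27 2033.
Next gap: 23 days. Jan 27 2033 + 23 days = Feb 19 2033.
Next gap: 27 days. Feb 19 2033 + 27 days = Mar 18 2033.
Next gap: 31 days. Mar 18 2033 + 31 days = Apr 18 2033.
Next gap: 35 days. Apr 18 2033 + 35 days = May 23 2033.
Next gap: 39 days. May 23 2033 + 39 days = Jul 1 2033.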